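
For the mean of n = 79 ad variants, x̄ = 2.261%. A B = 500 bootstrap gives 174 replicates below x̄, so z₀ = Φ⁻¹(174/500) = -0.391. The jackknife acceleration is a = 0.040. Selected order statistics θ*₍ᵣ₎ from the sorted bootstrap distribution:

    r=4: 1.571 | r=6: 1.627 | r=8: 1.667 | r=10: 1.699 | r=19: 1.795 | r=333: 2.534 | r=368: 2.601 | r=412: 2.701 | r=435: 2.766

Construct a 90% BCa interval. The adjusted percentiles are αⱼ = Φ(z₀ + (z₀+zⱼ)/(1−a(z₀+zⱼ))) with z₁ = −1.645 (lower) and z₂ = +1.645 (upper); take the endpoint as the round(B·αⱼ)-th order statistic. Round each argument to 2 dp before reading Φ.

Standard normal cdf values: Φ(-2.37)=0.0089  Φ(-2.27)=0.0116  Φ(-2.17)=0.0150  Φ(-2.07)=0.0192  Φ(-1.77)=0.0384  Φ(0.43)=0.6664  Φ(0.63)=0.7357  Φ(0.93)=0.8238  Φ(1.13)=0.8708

(1.627, 2.701)

Lower: z₀ + z₁ = -0.391 + (-1.645) = -2.036; 1 − a(z₀+z₁) = 1 − (0.040)(-2.036) = 1.0814; argument = -0.391 + (-2.036)/1.0814 = -2.2737 → -2.27.
α₁ = Φ(-2.27) = 0.0116; rank = round(500 × 0.0116) = 6; θ*₍6₎ = 1.627.
Upper: z₀ + z₂ = 1.254; 1 − a(z₀+z₂) = 0.9498; argument = 0.9292 → 0.93; α₂ = 0.8238; rank = 412; θ*₍412₎ = 2.701.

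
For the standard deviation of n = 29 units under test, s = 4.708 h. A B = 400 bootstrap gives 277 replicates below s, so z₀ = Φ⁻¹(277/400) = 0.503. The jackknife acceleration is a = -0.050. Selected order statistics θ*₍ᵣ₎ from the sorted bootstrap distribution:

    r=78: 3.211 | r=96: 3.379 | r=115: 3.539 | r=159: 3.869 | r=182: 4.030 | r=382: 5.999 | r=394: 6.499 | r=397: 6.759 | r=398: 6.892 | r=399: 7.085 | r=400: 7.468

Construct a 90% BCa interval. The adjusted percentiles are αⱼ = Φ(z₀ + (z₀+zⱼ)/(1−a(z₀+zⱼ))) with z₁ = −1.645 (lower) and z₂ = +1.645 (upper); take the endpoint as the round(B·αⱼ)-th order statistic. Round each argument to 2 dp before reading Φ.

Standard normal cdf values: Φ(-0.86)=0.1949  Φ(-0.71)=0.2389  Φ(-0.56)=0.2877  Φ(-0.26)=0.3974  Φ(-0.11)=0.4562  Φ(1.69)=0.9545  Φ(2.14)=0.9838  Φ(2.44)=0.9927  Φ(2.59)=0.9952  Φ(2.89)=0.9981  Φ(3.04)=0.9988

(3.379, 6.759)

Lower: z₀ + z₁ = 0.503 + (-1.645) = -1.142; 1 − a(z₀+z₁) = 1 − (-0.050)(-1.142) = 0.9429; argument = 0.503 + (-1.142)/0.9429 = -0.7082 → -0.71.
α₁ = Φ(-0.71) = 0.2389; rank = round(400 × 0.2389) = 96; θ*₍96₎ = 3.379.
Upper: z₀ + z₂ = 2.148; 1 − a(z₀+z₂) = 1.1074; argument = 2.4427 → 2.44; α₂ = 0.9927; rank = 397; θ*₍397₎ = 6.759.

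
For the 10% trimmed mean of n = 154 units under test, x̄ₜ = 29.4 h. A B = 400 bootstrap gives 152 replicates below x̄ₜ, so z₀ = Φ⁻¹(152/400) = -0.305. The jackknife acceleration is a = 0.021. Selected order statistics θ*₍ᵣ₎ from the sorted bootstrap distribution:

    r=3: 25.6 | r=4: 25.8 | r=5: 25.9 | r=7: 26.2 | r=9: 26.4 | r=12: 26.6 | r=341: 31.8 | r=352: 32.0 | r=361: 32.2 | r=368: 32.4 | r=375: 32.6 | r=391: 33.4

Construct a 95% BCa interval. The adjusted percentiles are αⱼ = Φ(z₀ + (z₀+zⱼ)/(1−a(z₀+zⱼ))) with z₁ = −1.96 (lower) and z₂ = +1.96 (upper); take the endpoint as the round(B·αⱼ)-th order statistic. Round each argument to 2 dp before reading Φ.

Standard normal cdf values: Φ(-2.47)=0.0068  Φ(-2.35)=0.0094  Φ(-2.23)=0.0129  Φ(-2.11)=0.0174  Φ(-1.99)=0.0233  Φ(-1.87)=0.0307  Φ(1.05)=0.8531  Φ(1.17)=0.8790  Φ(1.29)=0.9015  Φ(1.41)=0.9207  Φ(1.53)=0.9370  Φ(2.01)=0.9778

(25.6, 32.4)

Lower: z₀ + z₁ = -0.305 + (-1.960) = -2.265; 1 − a(z₀+z₁) = 1 − (0.021)(-2.265) = 1.0476; argument = -0.305 + (-2.265)/1.0476 = -2.4672 → -2.47.
α₁ = Φ(-2.47) = 0.0068; rank = round(400 × 0.0068) = 3; θ*₍3₎ = 25.6.
Upper: z₀ + z₂ = 1.655; 1 − a(z₀+z₂) = 0.9652; argument = 1.4096 → 1.41; α₂ = 0.9207; rank = 368; θ*₍368₎ = 32.4.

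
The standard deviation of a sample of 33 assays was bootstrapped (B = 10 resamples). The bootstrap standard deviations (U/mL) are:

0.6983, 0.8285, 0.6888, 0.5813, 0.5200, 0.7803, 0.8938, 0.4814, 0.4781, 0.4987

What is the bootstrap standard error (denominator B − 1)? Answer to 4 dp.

Bootstrap SE is the standard deviation of the 10 replicate standard deviations.
Mean of replicates: (0.6983 + 0.8285 + 0.6888 + 0.5813 + 0.5200 + 0.7803 + 0.8938 + 0.4814 + 0.4781 + 0.4987) / 10 = 6.44920 / 10 = 0.64492
Sum of squared deviations: (+0.05338)² + (+0.18358)² + (+0.04388)² + (−0.06362)² + (−0.12492)² + (+0.13538)² + (+0.24888)² + (−0.16352)² + (−0.16682)² + (−0.14622)² = 0.21435
Variance = 0.21435 / 9 = 0.02382
SE* = √0.02382

SE* = 0.1543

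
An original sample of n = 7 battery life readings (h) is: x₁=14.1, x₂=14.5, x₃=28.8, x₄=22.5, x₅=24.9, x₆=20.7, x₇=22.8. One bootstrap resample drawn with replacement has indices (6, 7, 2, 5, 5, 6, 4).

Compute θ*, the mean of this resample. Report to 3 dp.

θ* = 21.571

Resample values: 20.7, 22.8, 14.5, 24.9, 24.9, 20.7, 22.5.
Mean = (20.7 + 22.8 + 14.5 + 24.9 + 24.9 + 20.7 + 22.5) / 7 = 151.00 / 7 = 21.571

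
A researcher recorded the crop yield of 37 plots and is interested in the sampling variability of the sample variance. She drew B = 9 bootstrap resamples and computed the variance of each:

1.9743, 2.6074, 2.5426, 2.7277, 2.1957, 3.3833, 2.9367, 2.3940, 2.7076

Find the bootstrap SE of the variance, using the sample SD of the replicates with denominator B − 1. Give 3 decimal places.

Bootstrap SE is the standard deviation of the 9 replicate variances.
Mean of replicates: (1.9743 + 2.6074 + 2.5426 + 2.7277 + 2.1957 + 3.3833 + 2.9367 + 2.3940 + 2.7076) / 9 = 23.46930 / 9 = 2.60770
Sum of squared deviations: (−0.63340)² + (−0.00030)² + (−0.06510)² + (+0.12000)² + (−0.41200)² + (+0.77560)² + (+0.32900)² + (−0.21370)² + (+0.09990)² = 1.35502
Variance = 1.35502 / 8 = 0.16938
SE* = √0.16938

SE* = 0.412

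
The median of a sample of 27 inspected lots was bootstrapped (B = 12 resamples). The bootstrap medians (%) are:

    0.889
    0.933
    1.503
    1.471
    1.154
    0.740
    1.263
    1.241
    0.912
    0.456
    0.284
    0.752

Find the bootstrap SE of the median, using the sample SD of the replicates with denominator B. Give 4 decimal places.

Bootstrap SE is the standard deviation of the 12 replicate medians.
Mean of replicates: (0.889 + 0.933 + 1.503 + 1.471 + 1.154 + 0.740 + 1.263 + 1.241 + 0.912 + 0.456 + 0.284 + 0.752) / 12 = 11.59800 / 12 = 0.96650
Sum of squared deviations: (−0.07750)² + (−0.03350)² + (+0.53650)² + (+0.50450)² + (+0.18750)² + (−0.22650)² + (+0.29650)² + (+0.27450)² + (−0.05450)² + (−0.51050)² + (−0.68250)² + (−0.21450)² = 1.57460
Variance = 1.57460 / 12 = 0.13122
SE* = √0.13122

SE* = 0.3622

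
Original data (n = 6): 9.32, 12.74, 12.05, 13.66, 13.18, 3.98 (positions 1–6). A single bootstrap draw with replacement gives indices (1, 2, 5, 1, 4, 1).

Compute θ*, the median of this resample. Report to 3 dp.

Resample values: 9.32, 12.74, 13.18, 9.32, 13.66, 9.32.
Sorted: 9.32, 9.32, 9.32, 12.74, 13.18, 13.66
Median = average of the two middle values = 11.030

θ* = 11.030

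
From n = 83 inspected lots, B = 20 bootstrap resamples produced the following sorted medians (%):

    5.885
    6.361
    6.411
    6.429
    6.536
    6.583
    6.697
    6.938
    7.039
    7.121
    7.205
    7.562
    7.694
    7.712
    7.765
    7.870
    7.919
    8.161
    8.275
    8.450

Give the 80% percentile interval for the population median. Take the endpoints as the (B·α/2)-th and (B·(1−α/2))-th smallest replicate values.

α = 0.20; lower rank = 20 × 0.100 = 2; upper rank = 20 × 0.900 = 18.
The 2nd smallest replicate is 6.361; the 18th is 8.161.

(6.361, 8.161)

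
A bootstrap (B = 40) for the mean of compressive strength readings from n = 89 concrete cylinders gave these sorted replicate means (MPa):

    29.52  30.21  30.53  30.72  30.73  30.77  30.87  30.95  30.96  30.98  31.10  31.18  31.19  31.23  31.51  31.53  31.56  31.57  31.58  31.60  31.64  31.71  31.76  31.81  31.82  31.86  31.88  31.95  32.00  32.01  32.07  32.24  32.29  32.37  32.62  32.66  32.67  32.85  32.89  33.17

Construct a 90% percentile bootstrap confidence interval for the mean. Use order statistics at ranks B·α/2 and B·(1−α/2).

α = 0.10; lower rank = 40 × 0.050 = 2; upper rank = 40 × 0.950 = 38.
The 2nd smallest replicate is 30.21; the 38th is 32.85.

(30.21, 32.85)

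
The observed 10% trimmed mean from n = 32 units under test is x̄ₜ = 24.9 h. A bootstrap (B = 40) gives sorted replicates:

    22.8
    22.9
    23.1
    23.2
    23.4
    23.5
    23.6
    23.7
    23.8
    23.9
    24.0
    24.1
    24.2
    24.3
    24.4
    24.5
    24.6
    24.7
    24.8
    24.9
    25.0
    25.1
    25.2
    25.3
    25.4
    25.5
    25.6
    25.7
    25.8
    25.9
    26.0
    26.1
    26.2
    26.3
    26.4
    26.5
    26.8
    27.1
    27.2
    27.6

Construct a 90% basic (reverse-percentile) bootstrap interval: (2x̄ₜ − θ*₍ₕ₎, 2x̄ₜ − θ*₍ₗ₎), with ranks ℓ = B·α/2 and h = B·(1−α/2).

Percentile endpoints at ranks 2 and 38: θ*₍2₎ = 22.9, θ*₍38₎ = 27.1.
Basic interval reflects these around x̄ₜ:
  lower = 2 × 24.9 − 27.1 = 22.7
  upper = 2 × 24.9 − 22.9 = 26.9

(22.7, 26.9)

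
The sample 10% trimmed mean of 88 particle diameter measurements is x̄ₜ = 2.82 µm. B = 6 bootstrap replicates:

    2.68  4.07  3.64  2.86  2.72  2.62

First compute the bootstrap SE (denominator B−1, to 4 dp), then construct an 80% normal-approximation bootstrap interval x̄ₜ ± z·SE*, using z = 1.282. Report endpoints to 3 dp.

Mean of replicates = 3.0983; sum of squared deviations = 1.8413; SE* = √(1.8413/5) = 0.6068
Margin = 1.282 × 0.6068 = 0.7779
Interval: 2.82 ± 0.7779

(2.042, 3.598)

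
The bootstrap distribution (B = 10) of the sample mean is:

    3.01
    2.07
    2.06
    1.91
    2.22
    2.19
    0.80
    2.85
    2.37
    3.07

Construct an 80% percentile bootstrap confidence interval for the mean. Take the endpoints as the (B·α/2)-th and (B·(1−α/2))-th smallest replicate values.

Sorted replicates: 0.80, 1.91, 2.06, 2.07, 2.19, 2.22, 2.37, 2.85, 3.01, 3.07
α = 0.20; lower rank = 10 × 0.100 = 1; upper rank = 10 × 0.900 = 9.
The 1st smallest replicate is 0.80; the 9th is 3.01.

(0.80, 3.01)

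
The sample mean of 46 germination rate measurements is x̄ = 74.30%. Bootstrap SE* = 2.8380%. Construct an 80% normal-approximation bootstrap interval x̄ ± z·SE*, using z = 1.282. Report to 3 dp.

(70.662, 77.938)

Margin = 1.282 × 2.8380 = 3.6383
Interval: 74.30 ± 3.6383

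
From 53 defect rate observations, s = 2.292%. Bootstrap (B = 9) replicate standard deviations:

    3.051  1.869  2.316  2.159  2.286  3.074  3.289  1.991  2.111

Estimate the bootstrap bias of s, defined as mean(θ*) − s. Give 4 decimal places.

bias = +0.1687

mean(θ*) = (3.051 + 1.869 + 2.316 + 2.159 + 2.286 + 3.074 + 3.289 + 1.991 + 2.111) / 9 = 2.46067
bias = 2.46067 − 2.292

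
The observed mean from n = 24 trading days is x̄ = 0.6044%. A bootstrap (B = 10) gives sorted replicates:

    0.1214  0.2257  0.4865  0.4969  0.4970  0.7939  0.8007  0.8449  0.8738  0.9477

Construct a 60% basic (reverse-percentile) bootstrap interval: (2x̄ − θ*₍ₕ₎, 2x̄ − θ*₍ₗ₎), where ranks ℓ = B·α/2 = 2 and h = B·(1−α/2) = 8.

(0.3639, 0.9831)

Percentile endpoints at ranks 2 and 8: θ*₍2₎ = 0.2257, θ*₍8₎ = 0.8449.
Basic interval reflects these around x̄:
  lower = 2 × 0.6044 − 0.8449 = 0.3639
  upper = 2 × 0.6044 − 0.2257 = 0.9831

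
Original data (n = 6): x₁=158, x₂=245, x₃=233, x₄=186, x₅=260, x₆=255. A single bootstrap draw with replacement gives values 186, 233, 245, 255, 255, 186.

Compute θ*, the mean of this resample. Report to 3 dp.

Mean = (186 + 233 + 245 + 255 + 255 + 186) / 6 = 1360.0 / 6 = 226.667

θ* = 226.667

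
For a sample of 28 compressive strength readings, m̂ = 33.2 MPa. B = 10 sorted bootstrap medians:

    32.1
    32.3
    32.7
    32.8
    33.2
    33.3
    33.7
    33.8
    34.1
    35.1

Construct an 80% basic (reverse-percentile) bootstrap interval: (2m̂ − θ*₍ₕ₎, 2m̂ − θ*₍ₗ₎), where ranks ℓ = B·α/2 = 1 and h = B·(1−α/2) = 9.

(32.3, 34.3)

Percentile endpoints at ranks 1 and 9: θ*₍1₎ = 32.1, θ*₍9₎ = 34.1.
Basic interval reflects these around m̂:
  lower = 2 × 33.2 − 34.1 = 32.3
  upper = 2 × 33.2 − 32.1 = 34.3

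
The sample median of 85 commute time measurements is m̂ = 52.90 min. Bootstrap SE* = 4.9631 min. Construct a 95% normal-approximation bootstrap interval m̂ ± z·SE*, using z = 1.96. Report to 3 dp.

(43.172, 62.628)

Margin = 1.96 × 4.9631 = 9.7277
Interval: 52.90 ± 9.7277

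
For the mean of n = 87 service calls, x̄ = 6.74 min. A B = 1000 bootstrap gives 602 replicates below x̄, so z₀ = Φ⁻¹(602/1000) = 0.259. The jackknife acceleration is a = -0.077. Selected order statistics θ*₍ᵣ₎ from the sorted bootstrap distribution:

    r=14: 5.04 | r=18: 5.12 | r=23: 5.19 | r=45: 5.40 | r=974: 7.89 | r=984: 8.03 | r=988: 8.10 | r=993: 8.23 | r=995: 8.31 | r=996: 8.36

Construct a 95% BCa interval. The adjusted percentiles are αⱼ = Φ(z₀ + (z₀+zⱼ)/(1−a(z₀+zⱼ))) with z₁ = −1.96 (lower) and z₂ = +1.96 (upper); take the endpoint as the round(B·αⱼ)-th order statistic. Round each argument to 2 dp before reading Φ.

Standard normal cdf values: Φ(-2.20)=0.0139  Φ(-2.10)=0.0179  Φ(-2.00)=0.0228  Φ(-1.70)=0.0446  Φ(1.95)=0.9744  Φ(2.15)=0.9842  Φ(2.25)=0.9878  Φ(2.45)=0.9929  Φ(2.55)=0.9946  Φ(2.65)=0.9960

(5.40, 8.03)

Lower: z₀ + z₁ = 0.259 + (-1.960) = -1.701; 1 − a(z₀+z₁) = 1 − (-0.077)(-1.701) = 0.8690; argument = 0.259 + (-1.701)/0.8690 = -1.6984 → -1.70.
α₁ = Φ(-1.70) = 0.0446; rank = round(1000 × 0.0446) = 45; θ*₍45₎ = 5.40.
Upper: z₀ + z₂ = 2.219; 1 − a(z₀+z₂) = 1.1709; argument = 2.1542 → 2.15; α₂ = 0.9842; rank = 984; θ*₍984₎ = 8.03.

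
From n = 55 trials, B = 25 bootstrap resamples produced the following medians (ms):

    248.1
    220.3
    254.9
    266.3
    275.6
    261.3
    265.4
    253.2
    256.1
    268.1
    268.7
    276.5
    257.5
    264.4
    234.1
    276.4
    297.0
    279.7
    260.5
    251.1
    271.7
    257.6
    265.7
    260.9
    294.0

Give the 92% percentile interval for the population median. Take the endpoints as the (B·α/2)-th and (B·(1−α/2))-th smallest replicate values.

Sorted replicates: 220.3, 234.1, 248.1, 251.1, 253.2, 254.9, 256.1, 257.5, 257.6, 260.5, 260.9, 261.3, 264.4, 265.4, 265.7, 266.3, 268.1, 268.7, 271.7, 275.6, 276.4, 276.5, 279.7, 294.0, 297.0
α = 0.08; lower rank = 25 × 0.040 = 1; upper rank = 25 × 0.960 = 24.
The 1st smallest replicate is 220.3; the 24th is 294.0.

(220.3, 294.0)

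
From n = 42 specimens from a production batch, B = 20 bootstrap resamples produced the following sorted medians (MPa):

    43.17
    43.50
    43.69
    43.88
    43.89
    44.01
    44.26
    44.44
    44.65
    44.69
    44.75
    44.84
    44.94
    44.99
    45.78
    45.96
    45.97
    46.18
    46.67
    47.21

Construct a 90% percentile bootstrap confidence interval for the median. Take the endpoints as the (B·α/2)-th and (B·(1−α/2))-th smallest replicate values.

(43.17, 46.67)

α = 0.10; lower rank = 20 × 0.050 = 1; upper rank = 20 × 0.950 = 19.
The 1st smallest replicate is 43.17; the 19th is 46.67.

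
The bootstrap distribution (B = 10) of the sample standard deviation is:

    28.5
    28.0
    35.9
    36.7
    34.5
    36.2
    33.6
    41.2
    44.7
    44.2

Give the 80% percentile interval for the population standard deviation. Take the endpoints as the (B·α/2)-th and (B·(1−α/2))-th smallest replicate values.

Sorted replicates: 28.0, 28.5, 33.6, 34.5, 35.9, 36.2, 36.7, 41.2, 44.2, 44.7
α = 0.20; lower rank = 10 × 0.100 = 1; upper rank = 10 × 0.900 = 9.
The 1st smallest replicate is 28.0; the 9th is 44.2.

(28.0, 44.2)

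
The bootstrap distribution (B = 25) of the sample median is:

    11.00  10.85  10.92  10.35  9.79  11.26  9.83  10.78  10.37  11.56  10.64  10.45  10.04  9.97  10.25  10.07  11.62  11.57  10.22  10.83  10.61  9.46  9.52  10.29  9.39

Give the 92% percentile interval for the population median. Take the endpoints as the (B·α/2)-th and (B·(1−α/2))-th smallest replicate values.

(9.39, 11.57)

Sorted replicates: 9.39, 9.46, 9.52, 9.79, 9.83, 9.97, 10.04, 10.07, 10.22, 10.25, 10.29, 10.35, 10.37, 10.45, 10.61, 10.64, 10.78, 10.83, 10.85, 10.92, 11.00, 11.26, 11.56, 11.57, 11.62
α = 0.08; lower rank = 25 × 0.040 = 1; upper rank = 25 × 0.960 = 24.
The 1st smallest replicate is 9.39; the 24th is 11.57.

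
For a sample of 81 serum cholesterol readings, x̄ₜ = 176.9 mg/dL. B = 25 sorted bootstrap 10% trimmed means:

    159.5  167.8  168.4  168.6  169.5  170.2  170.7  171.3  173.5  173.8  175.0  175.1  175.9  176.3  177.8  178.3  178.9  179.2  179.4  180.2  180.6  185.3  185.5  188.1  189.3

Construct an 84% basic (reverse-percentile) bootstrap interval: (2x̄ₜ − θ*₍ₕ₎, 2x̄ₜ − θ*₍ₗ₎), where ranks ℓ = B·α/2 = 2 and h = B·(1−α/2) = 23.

(168.3, 186.0)

Percentile endpoints at ranks 2 and 23: θ*₍2₎ = 167.8, θ*₍23₎ = 185.5.
Basic interval reflects these around x̄ₜ:
  lower = 2 × 176.9 − 185.5 = 168.3
  upper = 2 × 176.9 − 167.8 = 186.0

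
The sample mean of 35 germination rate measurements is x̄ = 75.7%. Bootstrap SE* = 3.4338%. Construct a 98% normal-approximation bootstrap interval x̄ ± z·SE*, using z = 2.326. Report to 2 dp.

(67.71, 83.69)

Margin = 2.326 × 3.4338 = 7.987
Interval: 75.7 ± 7.987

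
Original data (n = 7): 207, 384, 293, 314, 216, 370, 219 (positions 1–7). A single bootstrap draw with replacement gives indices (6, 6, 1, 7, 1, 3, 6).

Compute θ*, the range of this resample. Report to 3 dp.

θ* = 163.000

Resample values: 370, 370, 207, 219, 207, 293, 370.
Range = 370 − 207 = 163.000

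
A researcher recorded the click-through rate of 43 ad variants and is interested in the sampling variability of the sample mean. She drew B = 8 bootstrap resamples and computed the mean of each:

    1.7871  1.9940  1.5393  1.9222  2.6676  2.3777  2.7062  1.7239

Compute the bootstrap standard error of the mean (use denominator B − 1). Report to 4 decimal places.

SE* = 0.4412

Bootstrap SE is the standard deviation of the 8 replicate means.
Mean of replicates: (1.7871 + 1.9940 + 1.5393 + 1.9222 + 2.6676 + 2.3777 + 2.7062 + 1.7239) / 8 = 16.71800 / 8 = 2.08975
Sum of squared deviations: (−0.30265)² + (−0.09575)² + (−0.55045)² + (−0.16755)² + (+0.57785)² + (+0.28795)² + (+0.61645)² + (−0.36585)² = 1.36252
Variance = 1.36252 / 7 = 0.19465
SE* = √0.19465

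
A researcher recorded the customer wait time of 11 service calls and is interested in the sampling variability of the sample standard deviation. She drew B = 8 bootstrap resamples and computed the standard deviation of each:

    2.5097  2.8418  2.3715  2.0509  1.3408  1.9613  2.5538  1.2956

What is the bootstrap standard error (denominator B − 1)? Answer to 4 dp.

SE* = 0.5658

Bootstrap SE is the standard deviation of the 8 replicate standard deviations.
Mean of replicates: (2.5097 + 2.8418 + 2.3715 + 2.0509 + 1.3408 + 1.9613 + 2.5538 + 1.2956) / 8 = 16.92540 / 8 = 2.11567
Sum of squared deviations: (+0.39403)² + (+0.72613)² + (+0.25583)² + (−0.06478)² + (−0.77487)² + (−0.15437)² + (+0.43812)² + (−0.82007)² = 2.24089
Variance = 2.24089 / 7 = 0.32013
SE* = √0.32013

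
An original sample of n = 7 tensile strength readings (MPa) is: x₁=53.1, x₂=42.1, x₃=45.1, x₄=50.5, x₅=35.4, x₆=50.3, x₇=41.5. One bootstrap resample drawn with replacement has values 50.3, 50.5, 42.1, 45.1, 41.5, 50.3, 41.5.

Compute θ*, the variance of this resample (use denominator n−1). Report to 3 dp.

Mean = 45.9000; sum of squared deviations = 113.6800
s² = 113.6800 / 6 = 18.9467

θ* = 18.947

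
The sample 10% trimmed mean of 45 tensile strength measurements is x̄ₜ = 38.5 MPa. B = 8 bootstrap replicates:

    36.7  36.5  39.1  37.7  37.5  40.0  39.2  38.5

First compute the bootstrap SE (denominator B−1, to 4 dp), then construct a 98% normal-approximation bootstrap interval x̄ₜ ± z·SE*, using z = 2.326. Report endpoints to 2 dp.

(35.58, 41.42)

Mean of replicates = 38.1500; sum of squared deviations = 11.0000; SE* = √(11.0000/7) = 1.2536
Margin = 2.326 × 1.2536 = 2.916
Interval: 38.5 ± 2.916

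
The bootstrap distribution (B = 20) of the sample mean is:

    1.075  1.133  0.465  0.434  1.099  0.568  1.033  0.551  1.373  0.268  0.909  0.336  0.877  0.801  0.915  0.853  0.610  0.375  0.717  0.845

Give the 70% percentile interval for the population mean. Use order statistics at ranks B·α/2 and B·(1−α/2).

Sorted replicates: 0.268, 0.336, 0.375, 0.434, 0.465, 0.551, 0.568, 0.610, 0.717, 0.801, 0.845, 0.853, 0.877, 0.909, 0.915, 1.033, 1.075, 1.099, 1.133, 1.373
α = 0.30; lower rank = 20 × 0.150 = 3; upper rank = 20 × 0.850 = 17.
The 3rd smallest replicate is 0.375; the 17th is 1.075.

(0.375, 1.075)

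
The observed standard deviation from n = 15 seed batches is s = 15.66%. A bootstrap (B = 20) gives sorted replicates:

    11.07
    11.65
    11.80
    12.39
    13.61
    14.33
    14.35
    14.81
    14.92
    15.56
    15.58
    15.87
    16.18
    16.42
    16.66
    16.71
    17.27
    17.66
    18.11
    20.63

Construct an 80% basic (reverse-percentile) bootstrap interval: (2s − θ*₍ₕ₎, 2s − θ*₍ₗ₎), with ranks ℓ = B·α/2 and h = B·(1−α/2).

(13.66, 19.67)

Percentile endpoints at ranks 2 and 18: θ*₍2₎ = 11.65, θ*₍18₎ = 17.66.
Basic interval reflects these around s:
  lower = 2 × 15.66 − 17.66 = 13.66
  upper = 2 × 15.66 − 11.65 = 19.67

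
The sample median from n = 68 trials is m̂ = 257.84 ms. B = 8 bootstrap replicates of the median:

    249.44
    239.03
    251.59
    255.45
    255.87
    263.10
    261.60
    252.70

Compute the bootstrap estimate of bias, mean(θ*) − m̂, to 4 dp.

mean(θ*) = (249.44 + 239.03 + 251.59 + 255.45 + 255.87 + 263.10 + 261.60 + 252.70) / 8 = 253.59750
bias = 253.59750 − 257.84

bias = −4.2425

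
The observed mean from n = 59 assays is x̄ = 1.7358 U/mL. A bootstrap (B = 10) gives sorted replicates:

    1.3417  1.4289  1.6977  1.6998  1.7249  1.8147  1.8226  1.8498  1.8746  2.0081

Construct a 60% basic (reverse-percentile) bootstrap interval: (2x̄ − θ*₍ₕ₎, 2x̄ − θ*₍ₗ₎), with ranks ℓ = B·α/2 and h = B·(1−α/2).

(1.6218, 2.0427)

Percentile endpoints at ranks 2 and 8: θ*₍2₎ = 1.4289, θ*₍8₎ = 1.8498.
Basic interval reflects these around x̄:
  lower = 2 × 1.7358 − 1.8498 = 1.6218
  upper = 2 × 1.7358 − 1.4289 = 2.0427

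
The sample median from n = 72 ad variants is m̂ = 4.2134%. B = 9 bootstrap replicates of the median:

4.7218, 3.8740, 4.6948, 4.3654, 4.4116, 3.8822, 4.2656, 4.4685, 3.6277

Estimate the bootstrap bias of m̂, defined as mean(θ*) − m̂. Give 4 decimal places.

bias = +0.0434

mean(θ*) = (4.7218 + 3.8740 + 4.6948 + 4.3654 + 4.4116 + 3.8822 + 4.2656 + 4.4685 + 3.6277) / 9 = 4.25684
bias = 4.25684 − 4.2134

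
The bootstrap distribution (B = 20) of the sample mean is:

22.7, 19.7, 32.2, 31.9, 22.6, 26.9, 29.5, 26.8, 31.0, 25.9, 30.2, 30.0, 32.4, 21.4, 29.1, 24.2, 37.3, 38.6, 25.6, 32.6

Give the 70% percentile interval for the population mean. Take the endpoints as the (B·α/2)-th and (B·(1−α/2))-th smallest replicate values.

Sorted replicates: 19.7, 21.4, 22.6, 22.7, 24.2, 25.6, 25.9, 26.8, 26.9, 29.1, 29.5, 30.0, 30.2, 31.0, 31.9, 32.2, 32.4, 32.6, 37.3, 38.6
α = 0.30; lower rank = 20 × 0.150 = 3; upper rank = 20 × 0.850 = 17.
The 3rd smallest replicate is 22.6; the 17th is 32.4.

(22.6, 32.4)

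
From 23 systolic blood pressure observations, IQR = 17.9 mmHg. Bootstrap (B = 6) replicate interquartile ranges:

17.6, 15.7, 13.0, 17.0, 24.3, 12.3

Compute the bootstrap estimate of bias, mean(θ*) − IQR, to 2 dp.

bias = −1.25

mean(θ*) = (17.6 + 15.7 + 13.0 + 17.0 + 24.3 + 12.3) / 6 = 16.650
bias = 16.650 − 17.9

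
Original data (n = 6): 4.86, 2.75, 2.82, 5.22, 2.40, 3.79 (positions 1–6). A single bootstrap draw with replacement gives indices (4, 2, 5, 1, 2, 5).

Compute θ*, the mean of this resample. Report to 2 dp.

Resample values: 5.22, 2.75, 2.40, 4.86, 2.75, 2.40.
Mean = (5.22 + 2.75 + 2.40 + 4.86 + 2.75 + 2.40) / 6 = 20.380 / 6 = 3.40

θ* = 3.40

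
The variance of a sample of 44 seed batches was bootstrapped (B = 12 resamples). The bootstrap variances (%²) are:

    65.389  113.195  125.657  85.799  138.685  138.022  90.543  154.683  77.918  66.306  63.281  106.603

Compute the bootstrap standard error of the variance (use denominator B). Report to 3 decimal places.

Bootstrap SE is the standard deviation of the 12 replicate variances.
Mean of replicates: (65.389 + 113.195 + 125.657 + 85.799 + 138.685 + 138.022 + 90.543 + 154.683 + 77.918 + 66.306 + 63.281 + 106.603) / 12 = 1226.0810 / 12 = 102.1734
Sum of squared deviations: (−36.7844)² + (+11.0216)² + (+23.4836)² + (−16.3744)² + (+36.5116)² + (+35.8486)² + (−11.6304)² + (+52.5096)² + (−24.2554)² + (−35.8674)² + (−38.8924)² + (+4.4296)² = 11211.9465
Variance = 11211.9465 / 12 = 934.3289
SE* = √934.3289

SE* = 30.567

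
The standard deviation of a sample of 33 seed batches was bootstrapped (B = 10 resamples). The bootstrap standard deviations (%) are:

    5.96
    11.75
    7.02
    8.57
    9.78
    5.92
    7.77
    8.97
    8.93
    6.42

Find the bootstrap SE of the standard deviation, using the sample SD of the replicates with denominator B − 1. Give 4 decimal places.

SE* = 1.8631

Bootstrap SE is the standard deviation of the 10 replicate standard deviations.
Mean of replicates: (5.96 + 11.75 + 7.02 + 8.57 + 9.78 + 5.92 + 7.77 + 8.97 + 8.93 + 6.42) / 10 = 81.09000 / 10 = 8.10900
Sum of squared deviations: (−2.14900)² + (+3.64100)² + (−1.08900)² + (+0.46100)² + (+1.67100)² + (−2.18900)² + (−0.33900)² + (+0.86100)² + (+0.82100)² + (−1.68900)² = 31.24049
Variance = 31.24049 / 9 = 3.47117
SE* = √3.47117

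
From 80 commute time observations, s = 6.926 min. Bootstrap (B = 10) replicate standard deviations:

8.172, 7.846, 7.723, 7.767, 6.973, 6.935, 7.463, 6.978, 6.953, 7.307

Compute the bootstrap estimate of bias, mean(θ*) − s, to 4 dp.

bias = +0.4857

mean(θ*) = (8.172 + 7.846 + 7.723 + 7.767 + 6.973 + 6.935 + 7.463 + 6.978 + 6.953 + 7.307) / 10 = 7.41170
bias = 7.41170 − 6.926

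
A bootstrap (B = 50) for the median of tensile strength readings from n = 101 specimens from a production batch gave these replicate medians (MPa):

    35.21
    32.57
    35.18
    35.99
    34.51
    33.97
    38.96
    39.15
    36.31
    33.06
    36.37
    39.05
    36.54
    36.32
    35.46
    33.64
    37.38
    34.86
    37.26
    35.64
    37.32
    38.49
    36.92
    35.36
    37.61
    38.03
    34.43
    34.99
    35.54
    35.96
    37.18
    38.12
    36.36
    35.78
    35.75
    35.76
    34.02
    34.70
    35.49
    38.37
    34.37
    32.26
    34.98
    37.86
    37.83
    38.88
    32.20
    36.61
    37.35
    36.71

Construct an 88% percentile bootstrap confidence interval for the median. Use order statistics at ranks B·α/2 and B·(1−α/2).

(32.57, 38.88)

Sorted replicates: 32.20, 32.26, 32.57, 33.06, 33.64, 33.97, 34.02, 34.37, 34.43, 34.51, 34.70, 34.86, 34.98, 34.99, 35.18, 35.21, 35.36, 35.46, 35.49, 35.54, 35.64, 35.75, 35.76, 35.78, 35.96, 35.99, 36.31, 36.32, 36.36, 36.37, 36.54, 36.61, 36.71, 36.92, 37.18, 37.26, 37.32, 37.35, 37.38, 37.61, 37.83, 37.86, 38.03, 38.12, 38.37, 38.49, 38.88, 38.96, 39.05, 39.15
α = 0.12; lower rank = 50 × 0.060 = 3; upper rank = 50 × 0.940 = 47.
The 3rd smallest replicate is 32.57; the 47th is 38.88.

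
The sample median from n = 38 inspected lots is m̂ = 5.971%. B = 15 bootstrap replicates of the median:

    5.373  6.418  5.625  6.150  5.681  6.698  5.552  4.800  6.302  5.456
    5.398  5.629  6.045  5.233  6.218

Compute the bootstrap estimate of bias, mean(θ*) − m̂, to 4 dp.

mean(θ*) = (5.373 + 6.418 + 5.625 + 6.150 + 5.681 + 6.698 + 5.552 + 4.800 + 6.302 + 5.456 + 5.398 + 5.629 + 6.045 + 5.233 + 6.218) / 15 = 5.77187
bias = 5.77187 − 5.971

bias = −0.1991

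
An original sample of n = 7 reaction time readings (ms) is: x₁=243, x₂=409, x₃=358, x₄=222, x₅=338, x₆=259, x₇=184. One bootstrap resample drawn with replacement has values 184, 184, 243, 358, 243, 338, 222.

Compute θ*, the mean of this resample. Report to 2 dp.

θ* = 253.14

Mean = (184 + 184 + 243 + 358 + 243 + 338 + 222) / 7 = 1772.0 / 7 = 253.14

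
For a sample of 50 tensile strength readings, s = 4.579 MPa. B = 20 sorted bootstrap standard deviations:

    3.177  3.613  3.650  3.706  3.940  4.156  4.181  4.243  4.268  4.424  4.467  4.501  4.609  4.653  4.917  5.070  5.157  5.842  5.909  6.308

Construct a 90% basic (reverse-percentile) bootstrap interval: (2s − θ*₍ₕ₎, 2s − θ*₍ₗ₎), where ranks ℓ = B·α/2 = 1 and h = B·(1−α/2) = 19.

Percentile endpoints at ranks 1 and 19: θ*₍1₎ = 3.177, θ*₍19₎ = 5.909.
Basic interval reflects these around s:
  lower = 2 × 4.579 − 5.909 = 3.249
  upper = 2 × 4.579 − 3.177 = 5.981

(3.249, 5.981)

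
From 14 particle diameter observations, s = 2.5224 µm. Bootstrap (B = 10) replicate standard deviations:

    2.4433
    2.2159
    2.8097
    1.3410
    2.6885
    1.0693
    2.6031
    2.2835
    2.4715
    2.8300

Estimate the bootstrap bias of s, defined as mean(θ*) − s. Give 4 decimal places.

bias = −0.2468

mean(θ*) = (2.4433 + 2.2159 + 2.8097 + 1.3410 + 2.6885 + 1.0693 + 2.6031 + 2.2835 + 2.4715 + 2.8300) / 10 = 2.27558
bias = 2.27558 − 2.5224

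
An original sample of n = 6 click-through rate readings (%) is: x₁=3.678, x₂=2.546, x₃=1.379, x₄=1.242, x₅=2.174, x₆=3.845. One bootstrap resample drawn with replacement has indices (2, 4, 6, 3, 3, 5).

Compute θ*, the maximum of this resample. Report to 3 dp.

Resample values: 2.546, 1.242, 3.845, 1.379, 1.379, 2.174.
Maximum = 3.845

θ* = 3.845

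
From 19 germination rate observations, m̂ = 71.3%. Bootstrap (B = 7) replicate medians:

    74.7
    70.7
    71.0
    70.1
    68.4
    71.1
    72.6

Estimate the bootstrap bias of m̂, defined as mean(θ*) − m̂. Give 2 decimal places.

mean(θ*) = (74.7 + 70.7 + 71.0 + 70.1 + 68.4 + 71.1 + 72.6) / 7 = 71.229
bias = 71.229 − 71.3

bias = −0.07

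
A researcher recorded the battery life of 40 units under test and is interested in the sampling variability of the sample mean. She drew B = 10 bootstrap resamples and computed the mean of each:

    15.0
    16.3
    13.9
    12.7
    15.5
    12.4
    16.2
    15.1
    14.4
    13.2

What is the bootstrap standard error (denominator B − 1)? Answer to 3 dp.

Bootstrap SE is the standard deviation of the 10 replicate means.
Mean of replicates: (15.0 + 16.3 + 13.9 + 12.7 + 15.5 + 12.4 + 16.2 + 15.1 + 14.4 + 13.2) / 10 = 144.7000 / 10 = 14.4700
Sum of squared deviations: (+0.5300)² + (+1.8300)² + (−0.5700)² + (−1.7700)² + (+1.0300)² + (−2.0700)² + (+1.7300)² + (+0.6300)² + (−0.0700)² + (−1.2700)² = 17.4410
Variance = 17.4410 / 9 = 1.9379
SE* = √1.9379

SE* = 1.392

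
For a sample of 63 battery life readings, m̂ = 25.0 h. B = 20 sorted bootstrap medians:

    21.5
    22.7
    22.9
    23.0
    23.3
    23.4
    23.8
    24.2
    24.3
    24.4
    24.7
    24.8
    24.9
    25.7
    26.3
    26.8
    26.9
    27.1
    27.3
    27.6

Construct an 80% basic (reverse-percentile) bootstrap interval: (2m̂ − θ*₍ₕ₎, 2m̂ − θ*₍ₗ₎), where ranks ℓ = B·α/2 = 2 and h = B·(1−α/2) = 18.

(22.9, 27.3)

Percentile endpoints at ranks 2 and 18: θ*₍2₎ = 22.7, θ*₍18₎ = 27.1.
Basic interval reflects these around m̂:
  lower = 2 × 25.0 − 27.1 = 22.9
  upper = 2 × 25.0 − 22.7 = 27.3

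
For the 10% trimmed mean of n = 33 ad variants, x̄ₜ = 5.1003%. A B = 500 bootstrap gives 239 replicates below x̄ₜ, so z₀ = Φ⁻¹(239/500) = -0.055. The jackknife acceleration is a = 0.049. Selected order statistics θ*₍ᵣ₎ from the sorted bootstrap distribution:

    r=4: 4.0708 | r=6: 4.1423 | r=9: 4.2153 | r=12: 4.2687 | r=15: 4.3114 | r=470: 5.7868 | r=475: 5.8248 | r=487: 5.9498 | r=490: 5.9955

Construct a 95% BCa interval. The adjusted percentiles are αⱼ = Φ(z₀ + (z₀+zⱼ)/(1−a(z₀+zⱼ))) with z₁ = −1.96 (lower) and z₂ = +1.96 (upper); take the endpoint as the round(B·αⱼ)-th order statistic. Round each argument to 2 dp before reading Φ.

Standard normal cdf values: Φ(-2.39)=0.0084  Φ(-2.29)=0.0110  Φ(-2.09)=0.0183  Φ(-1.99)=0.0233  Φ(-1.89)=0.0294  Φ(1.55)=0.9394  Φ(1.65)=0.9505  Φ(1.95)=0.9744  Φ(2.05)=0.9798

Lower: z₀ + z₁ = -0.055 + (-1.960) = -2.015; 1 − a(z₀+z₁) = 1 − (0.049)(-2.015) = 1.0987; argument = -0.055 + (-2.015)/1.0987 = -1.8889 → -1.89.
α₁ = Φ(-1.89) = 0.0294; rank = round(500 × 0.0294) = 15; θ*₍15₎ = 4.3114.
Upper: z₀ + z₂ = 1.905; 1 − a(z₀+z₂) = 0.9067; argument = 2.0461 → 2.05; α₂ = 0.9798; rank = 490; θ*₍490₎ = 5.9955.

(4.3114, 5.9955)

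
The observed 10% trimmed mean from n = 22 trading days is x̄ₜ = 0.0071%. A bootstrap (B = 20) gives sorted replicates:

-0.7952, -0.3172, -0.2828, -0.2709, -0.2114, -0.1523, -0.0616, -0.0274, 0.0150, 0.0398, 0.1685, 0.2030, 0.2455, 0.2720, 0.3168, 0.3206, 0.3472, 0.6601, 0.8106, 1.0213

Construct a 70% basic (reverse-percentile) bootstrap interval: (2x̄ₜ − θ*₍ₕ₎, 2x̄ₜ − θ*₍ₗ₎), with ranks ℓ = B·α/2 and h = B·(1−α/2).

Percentile endpoints at ranks 3 and 17: θ*₍3₎ = -0.2828, θ*₍17₎ = 0.3472.
Basic interval reflects these around x̄ₜ:
  lower = 2 × 0.0071 − 0.3472 = -0.3330
  upper = 2 × 0.0071 − -0.2828 = 0.2970

(-0.3330, 0.2970)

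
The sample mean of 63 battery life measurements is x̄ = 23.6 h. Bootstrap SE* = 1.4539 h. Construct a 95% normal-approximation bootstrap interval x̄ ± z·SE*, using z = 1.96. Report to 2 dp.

Margin = 1.96 × 1.4539 = 2.850
Interval: 23.6 ± 2.850

(20.75, 26.45)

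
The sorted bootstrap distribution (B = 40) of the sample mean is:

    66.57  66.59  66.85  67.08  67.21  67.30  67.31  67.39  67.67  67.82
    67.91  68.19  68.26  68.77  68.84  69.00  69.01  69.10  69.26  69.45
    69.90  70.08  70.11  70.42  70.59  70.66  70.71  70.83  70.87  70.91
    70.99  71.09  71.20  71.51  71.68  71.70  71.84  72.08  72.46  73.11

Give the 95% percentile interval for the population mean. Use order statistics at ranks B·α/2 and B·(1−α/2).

(66.57, 72.46)

α = 0.05; lower rank = 40 × 0.025 = 1; upper rank = 40 × 0.975 = 39.
The 1st smallest replicate is 66.57; the 39th is 72.46.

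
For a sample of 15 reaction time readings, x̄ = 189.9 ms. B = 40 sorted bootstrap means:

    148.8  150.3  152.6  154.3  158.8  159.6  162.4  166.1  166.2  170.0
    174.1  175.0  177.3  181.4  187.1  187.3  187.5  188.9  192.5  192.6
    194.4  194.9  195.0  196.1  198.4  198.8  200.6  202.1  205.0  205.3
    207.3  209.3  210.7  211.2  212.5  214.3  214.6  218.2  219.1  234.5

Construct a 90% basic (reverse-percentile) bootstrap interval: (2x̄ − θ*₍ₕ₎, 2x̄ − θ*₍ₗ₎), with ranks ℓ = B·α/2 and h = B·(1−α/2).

Percentile endpoints at ranks 2 and 38: θ*₍2₎ = 150.3, θ*₍38₎ = 218.2.
Basic interval reflects these around x̄:
  lower = 2 × 189.9 − 218.2 = 161.6
  upper = 2 × 189.9 − 150.3 = 229.5

(161.6, 229.5)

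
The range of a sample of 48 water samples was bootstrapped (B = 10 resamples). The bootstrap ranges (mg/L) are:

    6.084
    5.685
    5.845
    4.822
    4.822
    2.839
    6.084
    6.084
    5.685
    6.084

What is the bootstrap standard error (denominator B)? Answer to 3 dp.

Bootstrap SE is the standard deviation of the 10 replicate ranges.
Mean of replicates: (6.084 + 5.685 + 5.845 + 4.822 + 4.822 + 2.839 + 6.084 + 6.084 + 5.685 + 6.084) / 10 = 54.0340 / 10 = 5.4034
Sum of squared deviations: (+0.6806)² + (+0.2816)² + (+0.4416)² + (−0.5814)² + (−0.5814)² + (−2.5644)² + (+0.6806)² + (+0.6806)² + (+0.2816)² + (+0.6806)² = 9.4587
Variance = 9.4587 / 10 = 0.9459
SE* = √0.9459

SE* = 0.973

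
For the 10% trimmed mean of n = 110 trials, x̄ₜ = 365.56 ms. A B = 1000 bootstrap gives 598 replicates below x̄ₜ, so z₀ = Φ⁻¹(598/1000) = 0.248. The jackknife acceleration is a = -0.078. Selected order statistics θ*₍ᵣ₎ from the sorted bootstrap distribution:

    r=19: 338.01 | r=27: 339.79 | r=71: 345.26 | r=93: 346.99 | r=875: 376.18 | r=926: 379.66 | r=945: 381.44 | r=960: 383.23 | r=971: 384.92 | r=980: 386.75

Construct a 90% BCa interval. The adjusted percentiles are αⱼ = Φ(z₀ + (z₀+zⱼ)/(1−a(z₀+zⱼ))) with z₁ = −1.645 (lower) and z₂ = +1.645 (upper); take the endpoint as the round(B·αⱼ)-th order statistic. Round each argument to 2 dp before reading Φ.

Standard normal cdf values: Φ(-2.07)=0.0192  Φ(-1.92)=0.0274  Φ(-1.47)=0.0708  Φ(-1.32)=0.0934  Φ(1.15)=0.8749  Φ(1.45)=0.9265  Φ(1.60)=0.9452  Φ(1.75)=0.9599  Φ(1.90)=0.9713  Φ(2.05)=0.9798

(346.99, 384.92)

Lower: z₀ + z₁ = 0.248 + (-1.645) = -1.397; 1 − a(z₀+z₁) = 1 − (-0.078)(-1.397) = 0.8910; argument = 0.248 + (-1.397)/0.8910 = -1.3198 → -1.32.
α₁ = Φ(-1.32) = 0.0934; rank = round(1000 × 0.0934) = 93; θ*₍93₎ = 346.99.
Upper: z₀ + z₂ = 1.893; 1 − a(z₀+z₂) = 1.1477; argument = 1.8975 → 1.90; α₂ = 0.9713; rank = 971; θ*₍971₎ = 384.92.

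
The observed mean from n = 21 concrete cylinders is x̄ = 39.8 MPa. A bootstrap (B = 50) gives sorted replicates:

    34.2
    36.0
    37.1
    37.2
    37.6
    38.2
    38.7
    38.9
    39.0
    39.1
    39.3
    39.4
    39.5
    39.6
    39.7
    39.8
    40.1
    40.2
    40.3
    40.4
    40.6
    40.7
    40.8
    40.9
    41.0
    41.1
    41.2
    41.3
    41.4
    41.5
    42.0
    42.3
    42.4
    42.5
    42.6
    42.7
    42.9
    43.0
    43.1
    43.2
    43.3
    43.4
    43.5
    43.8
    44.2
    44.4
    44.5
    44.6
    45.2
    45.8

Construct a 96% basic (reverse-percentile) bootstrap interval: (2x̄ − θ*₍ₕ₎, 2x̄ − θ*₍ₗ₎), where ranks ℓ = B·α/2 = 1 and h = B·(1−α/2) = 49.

Percentile endpoints at ranks 1 and 49: θ*₍1₎ = 34.2, θ*₍49₎ = 45.2.
Basic interval reflects these around x̄:
  lower = 2 × 39.8 − 45.2 = 34.4
  upper = 2 × 39.8 − 34.2 = 45.4

(34.4, 45.4)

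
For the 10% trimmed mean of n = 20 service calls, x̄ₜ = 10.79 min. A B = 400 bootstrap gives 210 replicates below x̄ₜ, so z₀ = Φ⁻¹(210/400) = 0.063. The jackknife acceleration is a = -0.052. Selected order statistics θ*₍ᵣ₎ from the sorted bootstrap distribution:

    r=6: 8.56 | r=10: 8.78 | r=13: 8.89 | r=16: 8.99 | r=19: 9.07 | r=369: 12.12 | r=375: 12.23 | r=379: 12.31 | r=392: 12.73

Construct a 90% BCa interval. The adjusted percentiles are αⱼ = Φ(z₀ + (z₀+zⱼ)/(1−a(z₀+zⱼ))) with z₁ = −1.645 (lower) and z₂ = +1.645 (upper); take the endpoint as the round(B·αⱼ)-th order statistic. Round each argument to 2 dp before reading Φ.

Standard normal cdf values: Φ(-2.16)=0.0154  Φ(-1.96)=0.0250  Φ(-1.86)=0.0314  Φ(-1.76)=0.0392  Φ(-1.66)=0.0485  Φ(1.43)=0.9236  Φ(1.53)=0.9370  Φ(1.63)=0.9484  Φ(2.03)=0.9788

(9.07, 12.31)

Lower: z₀ + z₁ = 0.063 + (-1.645) = -1.582; 1 − a(z₀+z₁) = 1 − (-0.052)(-1.582) = 0.9177; argument = 0.063 + (-1.582)/0.9177 = -1.6608 → -1.66.
α₁ = Φ(-1.66) = 0.0485; rank = round(400 × 0.0485) = 19; θ*₍19₎ = 9.07.
Upper: z₀ + z₂ = 1.708; 1 − a(z₀+z₂) = 1.0888; argument = 1.6317 → 1.63; α₂ = 0.9484; rank = 379; θ*₍379₎ = 12.31.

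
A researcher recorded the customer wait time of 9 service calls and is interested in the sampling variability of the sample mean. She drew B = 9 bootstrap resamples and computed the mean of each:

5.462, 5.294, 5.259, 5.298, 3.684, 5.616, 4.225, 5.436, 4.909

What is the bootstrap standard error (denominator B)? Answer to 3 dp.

SE* = 0.611

Bootstrap SE is the standard deviation of the 9 replicate means.
Mean of replicates: (5.462 + 5.294 + 5.259 + 5.298 + 3.684 + 5.616 + 4.225 + 5.436 + 4.909) / 9 = 45.1830 / 9 = 5.0203
Sum of squared deviations: (+0.4417)² + (+0.2737)² + (+0.2387)² + (+0.2777)² + (−1.3363)² + (+0.5957)² + (−0.7953)² + (+0.4157)² + (−0.1113)² = 3.3624
Variance = 3.3624 / 9 = 0.3736
SE* = √0.3736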